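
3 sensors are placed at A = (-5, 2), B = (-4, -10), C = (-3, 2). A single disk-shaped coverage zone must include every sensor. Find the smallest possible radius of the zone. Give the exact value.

Side lengths²: AB² = 145, AC² = 4, BC² = 145.
Since BC² = 145 < 145 + 4 = 149, the triangle is acute, so the smallest enclosing circle is the circumcircle.
Circumcentre = (-4, -95/24), r² = 21025/576.
r = √(21025/576) = 145/24.

145/24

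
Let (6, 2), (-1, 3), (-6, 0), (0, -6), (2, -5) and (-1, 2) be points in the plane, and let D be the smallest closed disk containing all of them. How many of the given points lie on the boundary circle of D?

By Welzl's lemma the MEC is supported by two points (diametrically opposite) or three points (on a circumcircle).
The minimum enclosing circle is determined by three boundary points: (6, 2), (-6, 0), (0, -6).
Their circumcentre is (1/7, 1/7) with r² = 1850/49.
The farthest remaining point (2, -5) is at distance² 1465/49 ≤ 1850/49.
The points at distance exactly r from the centre are (6, 2), (-6, 0), (0, -6) — 3 points.

3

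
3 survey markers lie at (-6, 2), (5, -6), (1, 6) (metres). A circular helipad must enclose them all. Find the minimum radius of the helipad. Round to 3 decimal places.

Call the three points A, B, C in the order given.
Side lengths²: AB² = 185, AC² = 65, BC² = 160.
Since AB² = 185 < 160 + 65 = 225, the triangle is acute, so the smallest enclosing circle is the circumcircle.
Circumcentre = (0.3, -0.9), r² = 48.1.
r = √(48.1) ≈ 6.935.

6.935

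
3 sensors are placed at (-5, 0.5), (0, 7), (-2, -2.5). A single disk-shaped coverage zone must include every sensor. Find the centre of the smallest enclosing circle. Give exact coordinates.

(-1, 2.25)

Call the three points A, B, C in the order given.
Side lengths²: AB² = 67.25, AC² = 18, BC² = 94.25.
Since BC² = 94.25 ≥ 67.25 + 18 = 85.25, the angle opposite BC is not acute, so the smallest enclosing circle has BC as diameter.
Centre = midpoint of BC = (-1, 2.25), r² = 94.25/4 = 23.5625.
Centre = (-1, 2.25).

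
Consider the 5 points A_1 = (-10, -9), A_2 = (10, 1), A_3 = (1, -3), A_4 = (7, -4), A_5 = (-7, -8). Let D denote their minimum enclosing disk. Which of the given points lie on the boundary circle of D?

By Welzl's lemma the MEC is supported by two points (diametrically opposite) or three points (on a circumcircle).
The farthest pair is A_1–A_2 with squared distance 500. The circle on this segment as diameter has centre (0, -4) and r² = 500/4 = 125.
Check A_3: distance² to centre = 2 ≤ 125, so it lies inside.
All remaining points lie in this disk, and no smaller disk contains both endpoints, so this is the minimum enclosing circle.
The points at distance exactly r from the centre are A_1, A_2 — 2 points.

A_1, A_2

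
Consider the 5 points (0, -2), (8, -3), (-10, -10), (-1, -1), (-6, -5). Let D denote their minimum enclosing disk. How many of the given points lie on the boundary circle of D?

A smallest enclosing disk is always determined by at most three of the input points on its boundary.
The farthest pair is (8, -3)–(-10, -10) with squared distance 373. The circle on this segment as diameter has centre (-1, -6.5) and r² = 373/4 = 93.25.
Check (0, -2): distance² to centre = 21.25 ≤ 93.25, so it lies inside.
All remaining points lie in this disk, and no smaller disk contains both endpoints, so this is the minimum enclosing circle.
The points at distance exactly r from the centre are (8, -3), (-10, -10) — 2 points.

2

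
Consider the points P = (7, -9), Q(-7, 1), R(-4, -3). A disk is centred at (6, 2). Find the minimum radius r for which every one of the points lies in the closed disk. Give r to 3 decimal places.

13.038

The required radius is the distance from (6, 2) to the farthest point.
Squared distances: 122, 170, 125.
Maximum is 170, attained at Q.
r = √170 ≈ 13.038.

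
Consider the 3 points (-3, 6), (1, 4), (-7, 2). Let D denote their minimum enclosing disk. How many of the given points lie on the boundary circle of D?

2

Call the three points A, B, C in the order given.
Side lengths²: AB² = 20, AC² = 32, BC² = 68.
Since BC² = 68 ≥ 32 + 20 = 52, the angle opposite BC is not acute, so the smallest enclosing circle has BC as diameter.
Centre = midpoint of BC = (-3, 3), r² = 68/4 = 17.
The points at distance exactly r from the centre are (1, 4), (-7, 2) — 2 points.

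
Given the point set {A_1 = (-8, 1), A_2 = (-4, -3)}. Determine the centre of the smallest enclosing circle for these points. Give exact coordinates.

The smallest circle enclosing two points has them as diameter endpoints.
Centre = midpoint = (-6, -1); r² = |A_1A_2|²/4 = 32/4 = 8.
Centre = (-6, -1).

(-6, -1)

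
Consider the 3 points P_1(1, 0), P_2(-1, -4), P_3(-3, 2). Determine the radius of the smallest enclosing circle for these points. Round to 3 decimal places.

3.162

Side lengths²: P_1P_2² = 20, P_1P_3² = 20, P_2P_3² = 40.
Since P_2P_3² = 40 ≥ 20 + 20 = 40, the angle opposite P_2P_3 is not acute, so the smallest enclosing circle has P_2P_3 as diameter.
Centre = midpoint of P_2P_3 = (-2, -1), r² = 40/4 = 10.
r = √10 ≈ 3.162.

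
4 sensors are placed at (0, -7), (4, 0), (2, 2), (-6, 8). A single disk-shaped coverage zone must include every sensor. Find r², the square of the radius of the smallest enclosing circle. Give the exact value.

65.25

The minimum enclosing circle of a finite set is fixed by two of the points (as a diameter) or three (as a circumcircle).
The farthest pair is (0, -7)–(-6, 8) with squared distance 261. The circle on this segment as diameter has centre (-3, 0.5) and r² = 261/4 = 65.25.
Check (4, 0): distance² to centre = 49.25 ≤ 65.25, so it lies inside.
All remaining points lie in this disk, and no smaller disk contains both endpoints, so this is the minimum enclosing circle.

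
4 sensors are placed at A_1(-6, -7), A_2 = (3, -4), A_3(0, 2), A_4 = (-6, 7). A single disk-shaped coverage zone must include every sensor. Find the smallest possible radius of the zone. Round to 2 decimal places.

The minimum enclosing circle of a finite set is fixed by two of the points (as a diameter) or three (as a circumcircle).
The minimum enclosing circle is determined by three boundary points: A_1, A_2, A_4.
Their circumcentre is (-10/3, 0) with r² = 505/9.
The farthest remaining point A_3 is at distance² 136/9 ≤ 505/9.
r = √(505/9) ≈ 7.49.

7.49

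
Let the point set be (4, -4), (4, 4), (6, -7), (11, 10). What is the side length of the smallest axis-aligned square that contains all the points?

The bounding box has width 7 and height 17.
An axis-aligned square enclosing the set must have side ≥ max(width, height).
So the minimum side is max(7, 17) = 17.

17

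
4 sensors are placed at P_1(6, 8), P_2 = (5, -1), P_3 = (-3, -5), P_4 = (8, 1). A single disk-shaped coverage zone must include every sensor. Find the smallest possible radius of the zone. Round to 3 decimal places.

7.906

By Welzl's lemma the MEC is supported by two points (diametrically opposite) or three points (on a circumcircle).
The farthest pair is P_1–P_3 with squared distance 250. The circle on this segment as diameter has centre (1.5, 1.5) and r² = 250/4 = 62.5.
Check P_2: distance² to centre = 18.5 ≤ 62.5, so it lies inside.
All remaining points lie in this disk, and no smaller disk contains both endpoints, so this is the minimum enclosing circle.
r = √(62.5) ≈ 7.906.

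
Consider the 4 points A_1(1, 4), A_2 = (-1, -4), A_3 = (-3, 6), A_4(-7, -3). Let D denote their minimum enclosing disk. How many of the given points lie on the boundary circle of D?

3

The minimum enclosing circle is determined by three boundary points: A_1, A_3, A_4.
Their circumcentre is (-139/44, 15/22) with r² = 54805/1936.
The farthest remaining point A_2 is at distance² 51461/1936 ≤ 54805/1936.
The points at distance exactly r from the centre are A_1, A_3, A_4 — 3 points.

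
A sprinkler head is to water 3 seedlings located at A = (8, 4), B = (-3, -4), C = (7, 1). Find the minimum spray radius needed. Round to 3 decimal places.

Side lengths²: AB² = 185, AC² = 10, BC² = 125.
Since AB² = 185 ≥ 125 + 10 = 135, the angle opposite AB is not acute, so the smallest enclosing circle has AB as diameter.
Centre = midpoint of AB = (2.5, 0), r² = 185/4 = 46.25.
r = √(46.25) ≈ 6.801.

6.801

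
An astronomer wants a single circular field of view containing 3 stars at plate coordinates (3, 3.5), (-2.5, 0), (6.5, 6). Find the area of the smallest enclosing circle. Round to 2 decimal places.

91.89

Call the three points A, B, C in the order given.
Side lengths²: AB² = 42.5, AC² = 18.5, BC² = 117.
Since BC² = 117 ≥ 42.5 + 18.5 = 61, the angle opposite BC is not acute, so the smallest enclosing circle has BC as diameter.
Centre = midpoint of BC = (2, 3), r² = 117/4 = 29.25.
Area = π·r² = π·29.25 ≈ 91.89.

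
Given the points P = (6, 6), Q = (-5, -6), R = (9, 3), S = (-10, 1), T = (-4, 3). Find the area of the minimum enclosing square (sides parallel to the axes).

361

The bounding box has width 19 and height 12.
An axis-aligned square enclosing the set must have side ≥ max(width, height).
So the minimum side is max(19, 12) = 19.
Area = 19² = 361.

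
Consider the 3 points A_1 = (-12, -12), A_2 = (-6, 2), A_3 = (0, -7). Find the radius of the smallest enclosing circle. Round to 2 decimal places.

Side lengths²: A_1A_2² = 232, A_1A_3² = 169, A_2A_3² = 117.
Since A_1A_2² = 232 < 169 + 117 = 286, the triangle is acute, so the smallest enclosing circle is the circumcircle.
Circumcentre = (-351/46, -257/46), r² = 63713/1058.
r = √(63713/1058) ≈ 7.76.

7.76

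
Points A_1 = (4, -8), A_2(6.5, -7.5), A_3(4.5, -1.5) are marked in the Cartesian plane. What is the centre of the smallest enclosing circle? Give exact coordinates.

Side lengths²: A_1A_2² = 6.5, A_1A_3² = 42.5, A_2A_3² = 40.
Since A_1A_3² = 42.5 < 40 + 6.5 = 46.5, the triangle is acute, so the smallest enclosing circle is the circumcircle.
Circumcentre = (4.65625, -4.78125), r² = 10.791015625.
Centre = (4.65625, -4.78125).

(4.65625, -4.78125)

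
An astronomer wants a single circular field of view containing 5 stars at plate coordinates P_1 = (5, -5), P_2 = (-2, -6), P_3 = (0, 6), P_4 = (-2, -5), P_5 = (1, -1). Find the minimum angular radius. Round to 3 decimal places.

6.338

By Welzl's lemma the MEC is supported by two points (diametrically opposite) or three points (on a circumcircle).
The minimum enclosing circle is determined by three boundary points: P_1, P_2, P_3.
Their circumcentre is (31/41, -12/41) with r² = 67525/1681.
The farthest remaining point P_4 is at distance² 50018/1681 ≤ 67525/1681.
r = √(67525/1681) ≈ 6.338.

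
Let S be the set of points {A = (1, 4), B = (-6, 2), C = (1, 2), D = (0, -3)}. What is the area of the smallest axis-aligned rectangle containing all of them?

x ranges over [-6, 1], width 7.
y ranges over [-3, 4], height 7.
Area = 7 × 7 = 49.

49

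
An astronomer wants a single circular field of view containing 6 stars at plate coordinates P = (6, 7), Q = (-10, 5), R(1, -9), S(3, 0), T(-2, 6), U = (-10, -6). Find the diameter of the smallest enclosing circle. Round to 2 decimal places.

20.62

The farthest pair is P–U with squared distance 425. The circle on this segment as diameter has centre (-2, 0.5) and r² = 425/4 = 106.25.
Check Q: distance² to centre = 84.25 ≤ 106.25, so it lies inside.
All remaining points lie in this disk, and no smaller disk contains both endpoints, so this is the minimum enclosing circle.
Diameter = 2r = 2√(106.25) ≈ 20.62.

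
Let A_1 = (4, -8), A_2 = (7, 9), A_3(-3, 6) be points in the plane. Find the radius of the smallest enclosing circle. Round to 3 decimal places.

Side lengths²: A_1A_2² = 298, A_1A_3² = 245, A_2A_3² = 109.
Since A_1A_2² = 298 < 245 + 109 = 354, the triangle is acute, so the smallest enclosing circle is the circumcircle.
Circumcentre = (185/46, 35/46), r² = 81205/1058.
r = √(81205/1058) ≈ 8.761.

8.761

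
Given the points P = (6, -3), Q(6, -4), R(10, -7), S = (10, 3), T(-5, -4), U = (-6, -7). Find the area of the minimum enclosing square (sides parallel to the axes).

256

The bounding box has width 16 and height 10.
An axis-aligned square enclosing the set must have side ≥ max(width, height).
So the minimum side is max(16, 10) = 16.
Area = 16² = 256.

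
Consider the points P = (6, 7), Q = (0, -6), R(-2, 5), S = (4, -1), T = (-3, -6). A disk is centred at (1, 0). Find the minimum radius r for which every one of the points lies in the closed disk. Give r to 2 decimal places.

8.60

The required radius is the distance from (1, 0) to the farthest point.
Squared distances: 74, 37, 34, 10, 52.
Maximum is 74, attained at P.
r = √74 ≈ 8.60.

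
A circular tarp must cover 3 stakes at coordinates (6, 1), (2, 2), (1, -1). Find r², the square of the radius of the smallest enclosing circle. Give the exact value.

Call the three points A, B, C in the order given.
Side lengths²: AB² = 17, AC² = 29, BC² = 10.
Since AC² = 29 ≥ 17 + 10 = 27, the angle opposite AC is not acute, so the smallest enclosing circle has AC as diameter.
Centre = midpoint of AC = (3.5, 0), r² = 29/4 = 7.25.

7.25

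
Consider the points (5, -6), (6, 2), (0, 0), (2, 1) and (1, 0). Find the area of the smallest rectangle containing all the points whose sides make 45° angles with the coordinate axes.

In coordinates u = x + y, v = x − y the rectangle is axis-aligned; the map (x,y)→(u,v) scales areas by 2.
u-values: -1, 8, 0, 3, 1; range = 8 − (-1) = 9.
v-values: 11, 4, 0, 1, 1; range = 11 − 0 = 11.
Area = (9 × 11) / 2 = 49.5.

49.5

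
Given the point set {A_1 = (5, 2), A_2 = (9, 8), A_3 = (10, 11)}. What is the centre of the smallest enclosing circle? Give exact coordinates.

Side lengths²: A_1A_2² = 52, A_1A_3² = 106, A_2A_3² = 10.
Since A_1A_3² = 106 ≥ 52 + 10 = 62, the angle opposite A_1A_3 is not acute, so the smallest enclosing circle has A_1A_3 as diameter.
Centre = midpoint of A_1A_3 = (7.5, 6.5), r² = 106/4 = 26.5.
Centre = (7.5, 6.5).

(7.5, 6.5)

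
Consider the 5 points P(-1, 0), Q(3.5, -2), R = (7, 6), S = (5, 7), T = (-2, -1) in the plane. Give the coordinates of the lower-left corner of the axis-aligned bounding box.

(-2, -2)

x-range [-2, 7], y-range [-2, 7].
The lower-left corner is (-2, -2).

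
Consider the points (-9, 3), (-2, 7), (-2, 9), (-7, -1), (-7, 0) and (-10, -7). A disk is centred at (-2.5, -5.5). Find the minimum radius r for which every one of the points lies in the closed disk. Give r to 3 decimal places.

14.509

The required radius is the distance from (-2.5, -5.5) to the farthest point.
Squared distances: 114.5, 156.5, 210.5, 40.5, 50.5, 58.5.
Maximum is 210.5, attained at (-2, 9).
r = √(210.5) ≈ 14.509.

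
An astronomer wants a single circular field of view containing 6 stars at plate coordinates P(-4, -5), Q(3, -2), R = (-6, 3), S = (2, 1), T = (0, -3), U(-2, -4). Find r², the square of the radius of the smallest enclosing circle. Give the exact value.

26129/961

By Welzl's lemma the MEC is supported by two points (diametrically opposite) or three points (on a circumcircle).
The minimum enclosing circle is determined by three boundary points: P, Q, R.
Their circumcentre is (-59/31, -7/31) with r² = 26129/961.
The farthest remaining point S is at distance² 16085/961 ≤ 26129/961.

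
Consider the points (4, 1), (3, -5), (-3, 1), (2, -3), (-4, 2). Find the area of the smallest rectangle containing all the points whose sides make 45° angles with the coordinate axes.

49

In coordinates u = x + y, v = x − y the rectangle is axis-aligned; the map (x,y)→(u,v) scales areas by 2.
u-values: 5, -2, -2, -1, -2; range = 5 − (-2) = 7.
v-values: 3, 8, -4, 5, -6; range = 8 − (-6) = 14.
Area = (7 × 14) / 2 = 49.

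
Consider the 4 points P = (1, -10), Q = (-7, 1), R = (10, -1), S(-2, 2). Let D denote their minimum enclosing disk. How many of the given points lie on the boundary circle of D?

3

The minimum enclosing circle of a finite set is fixed by two of the points (as a diameter) or three (as a circumcircle).
The minimum enclosing circle is determined by three boundary points: P, Q, R.
Their circumcentre is (51/38, -51/38) with r² = 54205/722.
The farthest remaining point S is at distance² 16129/722 ≤ 54205/722.
The points at distance exactly r from the centre are P, Q, R — 3 points.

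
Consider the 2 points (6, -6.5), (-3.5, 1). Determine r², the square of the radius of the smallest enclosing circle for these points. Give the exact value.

36.625

The smallest circle enclosing two points has them as diameter endpoints.
Centre = midpoint = (1.25, -2.75); r² = |(6, -6.5)−(-3.5, 1)|²/4 = 146.5/4 = 36.625.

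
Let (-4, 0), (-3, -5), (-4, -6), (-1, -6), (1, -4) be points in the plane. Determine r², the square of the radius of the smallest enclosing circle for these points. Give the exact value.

11.89

The minimum enclosing circle is determined by three boundary points: (-4, 0), (-4, -6), (1, -4).
Their circumcentre is (-2.3, -3) with r² = 11.89.
The farthest remaining point (-1, -6) is at distance² 10.69 ≤ 11.89.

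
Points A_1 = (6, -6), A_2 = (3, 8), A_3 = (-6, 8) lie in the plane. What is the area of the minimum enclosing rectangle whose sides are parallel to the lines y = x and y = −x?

143

In coordinates u = x + y, v = x − y the rectangle is axis-aligned; the map (x,y)→(u,v) scales areas by 2.
u-values: 0, 11, 2; range = 11 − 0 = 11.
v-values: 12, -5, -14; range = 12 − (-14) = 26.
Area = (11 × 26) / 2 = 143.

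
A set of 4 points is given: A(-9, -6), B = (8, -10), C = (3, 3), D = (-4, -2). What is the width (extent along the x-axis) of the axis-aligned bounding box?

max x = 8, min x = -9, so width = 17.

17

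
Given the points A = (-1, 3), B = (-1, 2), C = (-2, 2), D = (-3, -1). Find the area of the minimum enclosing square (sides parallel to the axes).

16

The bounding box has width 2 and height 4.
An axis-aligned square enclosing the set must have side ≥ max(width, height).
So the minimum side is max(2, 4) = 4.
Area = 4² = 16.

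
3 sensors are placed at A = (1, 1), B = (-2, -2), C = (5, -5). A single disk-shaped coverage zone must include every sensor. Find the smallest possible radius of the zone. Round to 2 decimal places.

3.88

Side lengths²: AB² = 18, AC² = 52, BC² = 58.
Since BC² = 58 < 52 + 18 = 70, the triangle is acute, so the smallest enclosing circle is the circumcircle.
Circumcentre = (1.8, -2.8), r² = 15.08.
r = √(15.08) ≈ 3.88.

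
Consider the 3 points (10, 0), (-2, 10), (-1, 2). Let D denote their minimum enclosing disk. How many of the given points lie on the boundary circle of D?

2

Call the three points A, B, C in the order given.
Side lengths²: AB² = 244, AC² = 125, BC² = 65.
Since AB² = 244 ≥ 125 + 65 = 190, the angle opposite AB is not acute, so the smallest enclosing circle has AB as diameter.
Centre = midpoint of AB = (4, 5), r² = 244/4 = 61.
The points at distance exactly r from the centre are (10, 0), (-2, 10) — 2 points.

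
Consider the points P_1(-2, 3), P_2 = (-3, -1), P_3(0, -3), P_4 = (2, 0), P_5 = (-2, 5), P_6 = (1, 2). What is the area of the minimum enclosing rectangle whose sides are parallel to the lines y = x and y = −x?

In coordinates u = x + y, v = x − y the rectangle is axis-aligned; the map (x,y)→(u,v) scales areas by 2.
u-values: 1, -4, -3, 2, 3, 3; range = 3 − (-4) = 7.
v-values: -5, -2, 3, 2, -7, -1; range = 3 − (-7) = 10.
Area = (7 × 10) / 2 = 35.

35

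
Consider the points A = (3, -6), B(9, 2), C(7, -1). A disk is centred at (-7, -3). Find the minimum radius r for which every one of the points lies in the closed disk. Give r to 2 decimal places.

The required radius is the distance from (-7, -3) to the farthest point.
Squared distances: 109, 281, 200.
Maximum is 281, attained at B.
r = √281 ≈ 16.76.

16.76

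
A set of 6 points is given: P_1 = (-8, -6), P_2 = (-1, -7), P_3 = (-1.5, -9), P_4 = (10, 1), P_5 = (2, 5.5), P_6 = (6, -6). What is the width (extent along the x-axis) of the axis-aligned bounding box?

18

max x = 10, min x = -8, so width = 18.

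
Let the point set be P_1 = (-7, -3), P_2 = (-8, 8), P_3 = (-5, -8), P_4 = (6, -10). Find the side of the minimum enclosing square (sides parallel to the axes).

18

The bounding box has width 14 and height 18.
An axis-aligned square enclosing the set must have side ≥ max(width, height).
So the minimum side is max(14, 18) = 18.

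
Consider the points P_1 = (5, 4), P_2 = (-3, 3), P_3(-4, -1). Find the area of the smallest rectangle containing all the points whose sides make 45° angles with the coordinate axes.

49

In coordinates u = x + y, v = x − y the rectangle is axis-aligned; the map (x,y)→(u,v) scales areas by 2.
u-values: 9, 0, -5; range = 9 − (-5) = 14.
v-values: 1, -6, -3; range = 1 − (-6) = 7.
Area = (14 × 7) / 2 = 49.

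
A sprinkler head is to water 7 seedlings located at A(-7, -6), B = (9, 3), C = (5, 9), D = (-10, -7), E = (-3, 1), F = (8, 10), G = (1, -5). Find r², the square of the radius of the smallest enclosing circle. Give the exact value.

153.25

A smallest enclosing disk is always determined by at most three of the input points on its boundary.
The farthest pair is D–F with squared distance 613. The circle on this segment as diameter has centre (-1, 1.5) and r² = 613/4 = 153.25.
Check A: distance² to centre = 92.25 ≤ 153.25, so it lies inside.
All remaining points lie in this disk, and no smaller disk contains both endpoints, so this is the minimum enclosing circle.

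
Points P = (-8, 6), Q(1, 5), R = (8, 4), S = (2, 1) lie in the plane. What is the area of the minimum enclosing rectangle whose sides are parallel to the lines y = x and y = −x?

126

In coordinates u = x + y, v = x − y the rectangle is axis-aligned; the map (x,y)→(u,v) scales areas by 2.
u-values: -2, 6, 12, 3; range = 12 − (-2) = 14.
v-values: -14, -4, 4, 1; range = 4 − (-14) = 18.
Area = (14 × 18) / 2 = 126.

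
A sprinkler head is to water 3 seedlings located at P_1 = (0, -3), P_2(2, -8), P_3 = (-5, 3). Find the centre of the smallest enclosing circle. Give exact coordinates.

Side lengths²: P_1P_2² = 29, P_1P_3² = 61, P_2P_3² = 170.
Since P_2P_3² = 170 ≥ 61 + 29 = 90, the angle opposite P_2P_3 is not acute, so the smallest enclosing circle has P_2P_3 as diameter.
Centre = midpoint of P_2P_3 = (-1.5, -2.5), r² = 170/4 = 42.5.
Centre = (-1.5, -2.5).

(-1.5, -2.5)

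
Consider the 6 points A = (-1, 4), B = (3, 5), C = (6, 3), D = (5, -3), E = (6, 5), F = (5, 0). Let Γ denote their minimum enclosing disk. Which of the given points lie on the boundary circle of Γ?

A, D, E

By Welzl's lemma the MEC is supported by two points (diametrically opposite) or three points (on a circumcircle).
The minimum enclosing circle is determined by three boundary points: A, D, E.
Their circumcentre is (65/22, 29/22) with r² = 5525/242.
The farthest remaining point B is at distance² 3281/242 ≤ 5525/242.
The points at distance exactly r from the centre are A, D, E — 3 points.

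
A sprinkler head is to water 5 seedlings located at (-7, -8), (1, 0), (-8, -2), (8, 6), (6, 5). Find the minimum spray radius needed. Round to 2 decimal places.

10.26

By Welzl's lemma the MEC is supported by two points (diametrically opposite) or three points (on a circumcircle).
The farthest pair is (-7, -8)–(8, 6) with squared distance 421. The circle on this segment as diameter has centre (0.5, -1) and r² = 421/4 = 105.25.
Check (1, 0): distance² to centre = 1.25 ≤ 105.25, so it lies inside.
All remaining points lie in this disk, and no smaller disk contains both endpoints, so this is the minimum enclosing circle.
r = √(105.25) ≈ 10.26.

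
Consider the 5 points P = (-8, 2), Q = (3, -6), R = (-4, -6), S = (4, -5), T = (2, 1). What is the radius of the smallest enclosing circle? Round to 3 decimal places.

The farthest pair is P–S with squared distance 193. The circle on this segment as diameter has centre (-2, -1.5) and r² = 193/4 = 48.25.
Check Q: distance² to centre = 45.25 ≤ 48.25, so it lies inside.
All remaining points lie in this disk, and no smaller disk contains both endpoints, so this is the minimum enclosing circle.
r = √(48.25) ≈ 6.946.

6.946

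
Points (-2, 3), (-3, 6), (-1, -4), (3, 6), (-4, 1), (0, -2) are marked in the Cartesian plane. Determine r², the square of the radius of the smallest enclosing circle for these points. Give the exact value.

The minimum enclosing circle is determined by three boundary points: (-3, 6), (-1, -4), (3, 6).
Their circumcentre is (0, 1.4) with r² = 30.16.
The farthest remaining point (-4, 1) is at distance² 16.16 ≤ 30.16.

30.16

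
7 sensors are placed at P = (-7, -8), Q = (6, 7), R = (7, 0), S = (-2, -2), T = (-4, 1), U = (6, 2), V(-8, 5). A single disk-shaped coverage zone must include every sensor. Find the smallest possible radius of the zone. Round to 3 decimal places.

By Welzl's lemma the MEC is supported by two points (diametrically opposite) or three points (on a circumcircle).
The farthest pair is P–Q with squared distance 394. The circle on this segment as diameter has centre (-0.5, -0.5) and r² = 394/4 = 98.5.
Check R: distance² to centre = 56.5 ≤ 98.5, so it lies inside.
All remaining points lie in this disk, and no smaller disk contains both endpoints, so this is the minimum enclosing circle.
r = √(98.5) ≈ 9.925.

9.925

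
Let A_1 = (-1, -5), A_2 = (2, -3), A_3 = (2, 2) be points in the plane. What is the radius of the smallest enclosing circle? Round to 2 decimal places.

Side lengths²: A_1A_2² = 13, A_1A_3² = 58, A_2A_3² = 25.
Since A_1A_3² = 58 ≥ 25 + 13 = 38, the angle opposite A_1A_3 is not acute, so the smallest enclosing circle has A_1A_3 as diameter.
Centre = midpoint of A_1A_3 = (0.5, -1.5), r² = 58/4 = 14.5.
r = √(14.5) ≈ 3.81.

3.81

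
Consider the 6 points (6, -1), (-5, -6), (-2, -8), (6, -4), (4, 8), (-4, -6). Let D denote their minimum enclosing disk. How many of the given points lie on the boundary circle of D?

The farthest pair is (-2, -8)–(4, 8) with squared distance 292. The circle on this segment as diameter has centre (1, 0) and r² = 292/4 = 73.
Check (6, -1): distance² to centre = 26 ≤ 73, so it lies inside.
All remaining points lie in this disk, and no smaller disk contains both endpoints, so this is the minimum enclosing circle.
The points at distance exactly r from the centre are (-2, -8), (4, 8) — 2 points.

2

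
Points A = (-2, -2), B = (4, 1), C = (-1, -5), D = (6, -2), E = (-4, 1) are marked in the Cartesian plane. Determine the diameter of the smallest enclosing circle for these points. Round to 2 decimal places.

A smallest enclosing disk is always determined by at most three of the input points on its boundary.
The farthest pair is D–E with squared distance 109. The circle on this segment as diameter has centre (1, -0.5) and r² = 109/4 = 27.25.
Check A: distance² to centre = 11.25 ≤ 27.25, so it lies inside.
All remaining points lie in this disk, and no smaller disk contains both endpoints, so this is the minimum enclosing circle.
Diameter = 2r = 2√(27.25) ≈ 10.44.

10.44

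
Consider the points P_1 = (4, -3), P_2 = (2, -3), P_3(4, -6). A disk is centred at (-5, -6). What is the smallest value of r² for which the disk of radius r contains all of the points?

The required radius is the distance from (-5, -6) to the farthest point.
Squared distances: 90, 58, 81.
Maximum is 90, attained at P_1.

90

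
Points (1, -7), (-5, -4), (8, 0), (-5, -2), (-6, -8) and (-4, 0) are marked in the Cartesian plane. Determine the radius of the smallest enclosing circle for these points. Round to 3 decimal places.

8.062

The minimum enclosing circle of a finite set is fixed by two of the points (as a diameter) or three (as a circumcircle).
The farthest pair is (8, 0)–(-6, -8) with squared distance 260. The circle on this segment as diameter has centre (1, -4) and r² = 260/4 = 65.
Check (1, -7): distance² to centre = 9 ≤ 65, so it lies inside.
All remaining points lie in this disk, and no smaller disk contains both endpoints, so this is the minimum enclosing circle.
r = √65 ≈ 8.062.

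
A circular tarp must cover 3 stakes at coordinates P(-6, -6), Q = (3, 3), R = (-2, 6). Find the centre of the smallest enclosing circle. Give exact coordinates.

(-2.5, -0.5)

Side lengths²: PQ² = 162, PR² = 160, QR² = 34.
Since PQ² = 162 < 160 + 34 = 194, the triangle is acute, so the smallest enclosing circle is the circumcircle.
Circumcentre = (-2.5, -0.5), r² = 42.5.
Centre = (-2.5, -0.5).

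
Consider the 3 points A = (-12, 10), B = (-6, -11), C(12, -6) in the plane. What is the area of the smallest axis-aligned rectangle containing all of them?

504

x ranges over [-12, 12], width 24.
y ranges over [-11, 10], height 21.
Area = 24 × 21 = 504.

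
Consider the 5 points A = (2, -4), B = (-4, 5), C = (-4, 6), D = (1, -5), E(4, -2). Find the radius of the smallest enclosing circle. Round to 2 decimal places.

6.04

By Welzl's lemma the MEC is supported by two points (diametrically opposite) or three points (on a circumcircle).
The farthest pair is C–D with squared distance 146. The circle on this segment as diameter has centre (-1.5, 0.5) and r² = 146/4 = 36.5.
Check A: distance² to centre = 32.5 ≤ 36.5, so it lies inside.
All remaining points lie in this disk, and no smaller disk contains both endpoints, so this is the minimum enclosing circle.
r = √(36.5) ≈ 6.04.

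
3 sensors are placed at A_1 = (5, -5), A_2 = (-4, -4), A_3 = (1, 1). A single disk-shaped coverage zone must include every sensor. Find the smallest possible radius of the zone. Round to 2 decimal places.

4.62

Side lengths²: A_1A_2² = 82, A_1A_3² = 52, A_2A_3² = 50.
Since A_1A_2² = 82 < 52 + 50 = 102, the triangle is acute, so the smallest enclosing circle is the circumcircle.
Circumcentre = (0.6, -3.6), r² = 21.32.
r = √(21.32) ≈ 4.62.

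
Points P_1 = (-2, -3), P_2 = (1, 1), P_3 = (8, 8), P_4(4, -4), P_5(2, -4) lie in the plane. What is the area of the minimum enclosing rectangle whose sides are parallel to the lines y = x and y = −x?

84

In coordinates u = x + y, v = x − y the rectangle is axis-aligned; the map (x,y)→(u,v) scales areas by 2.
u-values: -5, 2, 16, 0, -2; range = 16 − (-5) = 21.
v-values: 1, 0, 0, 8, 6; range = 8 − 0 = 8.
Area = (21 × 8) / 2 = 84.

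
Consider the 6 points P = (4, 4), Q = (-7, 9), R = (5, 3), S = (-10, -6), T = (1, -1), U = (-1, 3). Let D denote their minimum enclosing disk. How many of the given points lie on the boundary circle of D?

3

The minimum enclosing circle of a finite set is fixed by two of the points (as a diameter) or three (as a circumcircle).
The minimum enclosing circle is determined by three boundary points: Q, R, S.
Their circumcentre is (-41/11, 6/11) with r² = 9945/121.
The farthest remaining point P is at distance² 8669/121 ≤ 9945/121.
The points at distance exactly r from the centre are Q, R, S — 3 points.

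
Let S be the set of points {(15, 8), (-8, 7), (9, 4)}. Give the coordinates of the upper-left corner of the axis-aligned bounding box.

x-range [-8, 15], y-range [4, 8].
The upper-left corner is (-8, 8).

(-8, 8)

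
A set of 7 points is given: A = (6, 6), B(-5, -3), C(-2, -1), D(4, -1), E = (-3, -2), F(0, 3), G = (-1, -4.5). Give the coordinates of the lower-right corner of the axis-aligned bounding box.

(6, -4.5)

x-range [-5, 6], y-range [-4.5, 6].
The lower-right corner is (6, -4.5).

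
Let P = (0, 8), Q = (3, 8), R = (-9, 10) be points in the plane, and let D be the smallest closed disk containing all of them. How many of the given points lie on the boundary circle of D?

Side lengths²: PQ² = 9, PR² = 85, QR² = 148.
Since QR² = 148 ≥ 85 + 9 = 94, the angle opposite QR is not acute, so the smallest enclosing circle has QR as diameter.
Centre = midpoint of QR = (-3, 9), r² = 148/4 = 37.
The points at distance exactly r from the centre are Q, R — 2 points.

2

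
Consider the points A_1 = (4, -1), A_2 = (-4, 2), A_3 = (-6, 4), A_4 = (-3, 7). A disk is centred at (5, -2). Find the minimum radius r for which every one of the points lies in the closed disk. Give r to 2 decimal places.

12.53

The required radius is the distance from (5, -2) to the farthest point.
Squared distances: 2, 97, 157, 145.
Maximum is 157, attained at A_3.
r = √157 ≈ 12.53.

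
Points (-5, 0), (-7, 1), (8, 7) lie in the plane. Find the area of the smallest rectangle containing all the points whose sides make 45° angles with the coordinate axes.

In coordinates u = x + y, v = x − y the rectangle is axis-aligned; the map (x,y)→(u,v) scales areas by 2.
u-values: -5, -6, 15; range = 15 − (-6) = 21.
v-values: -5, -8, 1; range = 1 − (-8) = 9.
Area = (21 × 9) / 2 = 94.5.

94.5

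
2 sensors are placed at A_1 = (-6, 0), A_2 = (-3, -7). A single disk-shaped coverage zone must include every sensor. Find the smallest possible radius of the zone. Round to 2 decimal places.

3.81

The smallest circle enclosing two points has them as diameter endpoints.
Centre = midpoint = (-4.5, -3.5); r² = |A_1A_2|²/4 = 58/4 = 14.5.
r = √(14.5) ≈ 3.81.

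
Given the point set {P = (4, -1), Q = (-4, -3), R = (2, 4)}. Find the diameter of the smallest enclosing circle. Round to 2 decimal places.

9.30

Side lengths²: PQ² = 68, PR² = 29, QR² = 85.
Since QR² = 85 < 68 + 29 = 97, the triangle is acute, so the smallest enclosing circle is the circumcircle.
Circumcentre = (-23/44, 1/11), r² = 41905/1936.
Diameter = 2r = 2√(41905/1936) ≈ 9.30.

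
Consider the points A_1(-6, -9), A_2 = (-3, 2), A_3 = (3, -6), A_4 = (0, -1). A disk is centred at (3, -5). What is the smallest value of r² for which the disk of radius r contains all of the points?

The required radius is the distance from (3, -5) to the farthest point.
Squared distances: 97, 85, 1, 25.
Maximum is 97, attained at A_1.

97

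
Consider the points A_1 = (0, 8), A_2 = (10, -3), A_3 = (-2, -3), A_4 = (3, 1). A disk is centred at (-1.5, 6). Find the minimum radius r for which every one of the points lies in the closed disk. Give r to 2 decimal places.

14.60

The required radius is the distance from (-1.5, 6) to the farthest point.
Squared distances: 6.25, 213.25, 81.25, 45.25.
Maximum is 213.25, attained at A_2.
r = √(213.25) ≈ 14.60.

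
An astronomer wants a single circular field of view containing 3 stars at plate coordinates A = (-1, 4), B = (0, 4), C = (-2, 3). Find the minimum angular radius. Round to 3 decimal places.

1.118

Side lengths²: AB² = 1, AC² = 2, BC² = 5.
Since BC² = 5 ≥ 2 + 1 = 3, the angle opposite BC is not acute, so the smallest enclosing circle has BC as diameter.
Centre = midpoint of BC = (-1, 3.5), r² = 5/4 = 1.25.
r = √(1.25) ≈ 1.118.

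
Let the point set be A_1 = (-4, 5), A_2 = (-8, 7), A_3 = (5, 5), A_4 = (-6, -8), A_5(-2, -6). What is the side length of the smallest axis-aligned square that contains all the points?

15

The bounding box has width 13 and height 15.
An axis-aligned square enclosing the set must have side ≥ max(width, height).
So the minimum side is max(13, 15) = 15.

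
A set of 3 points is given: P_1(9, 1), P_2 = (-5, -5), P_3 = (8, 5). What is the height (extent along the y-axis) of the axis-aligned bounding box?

10

max y = 5, min y = -5, so height = 10.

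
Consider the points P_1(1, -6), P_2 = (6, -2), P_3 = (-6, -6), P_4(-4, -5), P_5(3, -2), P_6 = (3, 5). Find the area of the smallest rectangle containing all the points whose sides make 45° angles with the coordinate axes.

100

In coordinates u = x + y, v = x − y the rectangle is axis-aligned; the map (x,y)→(u,v) scales areas by 2.
u-values: -5, 4, -12, -9, 1, 8; range = 8 − (-12) = 20.
v-values: 7, 8, 0, 1, 5, -2; range = 8 − (-2) = 10.
Area = (20 × 10) / 2 = 100.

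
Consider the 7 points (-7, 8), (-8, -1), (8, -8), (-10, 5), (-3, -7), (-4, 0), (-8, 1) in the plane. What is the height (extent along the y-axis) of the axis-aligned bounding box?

16

max y = 8, min y = -8, so height = 16.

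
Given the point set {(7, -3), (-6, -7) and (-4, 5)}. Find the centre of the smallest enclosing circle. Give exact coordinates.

(-0.5, -1.75)

Call the three points A, B, C in the order given.
Side lengths²: AB² = 185, AC² = 185, BC² = 148.
Since AC² = 185 < 185 + 148 = 333, the triangle is acute, so the smallest enclosing circle is the circumcircle.
Circumcentre = (-0.5, -1.75), r² = 57.8125.
Centre = (-0.5, -1.75).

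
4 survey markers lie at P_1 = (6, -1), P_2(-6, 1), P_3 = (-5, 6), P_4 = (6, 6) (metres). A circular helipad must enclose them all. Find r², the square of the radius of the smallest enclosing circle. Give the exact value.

The minimum enclosing circle of a finite set is fixed by two of the points (as a diameter) or three (as a circumcircle).
The minimum enclosing circle is determined by three boundary points: P_1, P_2, P_4.
Their circumcentre is (5/12, 2.5) with r² = 6253/144.
The farthest remaining point P_3 is at distance² 5989/144 ≤ 6253/144.

6253/144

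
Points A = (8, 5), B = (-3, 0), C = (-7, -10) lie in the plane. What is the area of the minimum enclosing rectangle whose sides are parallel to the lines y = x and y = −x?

In coordinates u = x + y, v = x − y the rectangle is axis-aligned; the map (x,y)→(u,v) scales areas by 2.
u-values: 13, -3, -17; range = 13 − (-17) = 30.
v-values: 3, -3, 3; range = 3 − (-3) = 6.
Area = (30 × 6) / 2 = 90.

90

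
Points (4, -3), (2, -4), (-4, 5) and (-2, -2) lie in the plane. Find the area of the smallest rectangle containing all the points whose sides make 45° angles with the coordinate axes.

40

In coordinates u = x + y, v = x − y the rectangle is axis-aligned; the map (x,y)→(u,v) scales areas by 2.
u-values: 1, -2, 1, -4; range = 1 − (-4) = 5.
v-values: 7, 6, -9, 0; range = 7 − (-9) = 16.
Area = (5 × 16) / 2 = 40.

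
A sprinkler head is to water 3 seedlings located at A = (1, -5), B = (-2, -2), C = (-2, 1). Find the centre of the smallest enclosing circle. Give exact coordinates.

(-0.5, -2)

Side lengths²: AB² = 18, AC² = 45, BC² = 9.
Since AC² = 45 ≥ 18 + 9 = 27, the angle opposite AC is not acute, so the smallest enclosing circle has AC as diameter.
Centre = midpoint of AC = (-0.5, -2), r² = 45/4 = 11.25.
Centre = (-0.5, -2).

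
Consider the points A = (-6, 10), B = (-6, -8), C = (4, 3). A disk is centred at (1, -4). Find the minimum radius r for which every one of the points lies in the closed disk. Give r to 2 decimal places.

The required radius is the distance from (1, -4) to the farthest point.
Squared distances: 245, 65, 58.
Maximum is 245, attained at A.
r = √245 ≈ 15.65.

15.65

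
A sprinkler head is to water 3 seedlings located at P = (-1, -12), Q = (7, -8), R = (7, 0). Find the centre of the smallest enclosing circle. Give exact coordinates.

(3, -6)

Side lengths²: PQ² = 80, PR² = 208, QR² = 64.
Since PR² = 208 ≥ 80 + 64 = 144, the angle opposite PR is not acute, so the smallest enclosing circle has PR as diameter.
Centre = midpoint of PR = (3, -6), r² = 208/4 = 52.
Centre = (3, -6).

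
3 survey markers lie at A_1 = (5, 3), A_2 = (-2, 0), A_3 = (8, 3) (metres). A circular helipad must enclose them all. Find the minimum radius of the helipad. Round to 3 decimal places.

5.220

Side lengths²: A_1A_2² = 58, A_1A_3² = 9, A_2A_3² = 109.
Since A_2A_3² = 109 ≥ 58 + 9 = 67, the angle opposite A_2A_3 is not acute, so the smallest enclosing circle has A_2A_3 as diameter.
Centre = midpoint of A_2A_3 = (3, 1.5), r² = 109/4 = 27.25.
r = √(27.25) ≈ 5.220.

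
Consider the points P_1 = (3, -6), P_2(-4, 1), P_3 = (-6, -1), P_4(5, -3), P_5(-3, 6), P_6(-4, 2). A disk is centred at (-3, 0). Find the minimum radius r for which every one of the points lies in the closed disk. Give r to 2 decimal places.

The required radius is the distance from (-3, 0) to the farthest point.
Squared distances: 72, 2, 10, 73, 36, 5.
Maximum is 73, attained at P_4.
r = √73 ≈ 8.54.

8.54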